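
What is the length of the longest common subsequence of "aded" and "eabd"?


LCS of "aded" and "eabd"
DP table:
           e    a    b    d
      0    0    0    0    0
  a   0    0    1    1    1
  d   0    0    1    1    2
  e   0    1    1    1    2
  d   0    1    1    1    2
LCS length = dp[4][4] = 2

2


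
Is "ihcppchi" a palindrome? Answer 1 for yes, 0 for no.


Input: ihcppchi
Reversed: ihcppchi
  Compare pos 0 ('i') with pos 7 ('i'): match
  Compare pos 1 ('h') with pos 6 ('h'): match
  Compare pos 2 ('c') with pos 5 ('c'): match
  Compare pos 3 ('p') with pos 4 ('p'): match
Result: palindrome

1


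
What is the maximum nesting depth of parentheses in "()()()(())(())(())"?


Input: "()()()(())(())(())"
Tracking depth:
  Position 0 '(': depth becomes 1
  Position 1 ')': depth becomes 0
  Position 2 '(': depth becomes 1
  Position 3 ')': depth becomes 0
  Position 4 '(': depth becomes 1
  Position 5 ')': depth becomes 0
  Position 6 '(': depth becomes 1
  Position 7 '(': depth becomes 2
  Position 8 ')': depth becomes 1
  Position 9 ')': depth becomes 0
  Position 10 '(': depth becomes 1
  Position 11 '(': depth becomes 2
  Position 12 ')': depth becomes 1
  Position 13 ')': depth becomes 0
  Position 14 '(': depth becomes 1
  Position 15 '(': depth becomes 2
  Position 16 ')': depth becomes 1
  Position 17 ')': depth becomes 0
Maximum depth reached: 2

2


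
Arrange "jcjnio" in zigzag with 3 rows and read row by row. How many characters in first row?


Zigzag "jcjnio" into 3 rows:
Placing characters:
  'j' => row 0
  'c' => row 1
  'j' => row 2
  'n' => row 1
  'i' => row 0
  'o' => row 1
Rows:
  Row 0: "ji"
  Row 1: "cno"
  Row 2: "j"
First row length: 2

2


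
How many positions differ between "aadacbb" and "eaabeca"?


Comparing "aadacbb" and "eaabeca" position by position:
  Position 0: 'a' vs 'e' => DIFFER
  Position 1: 'a' vs 'a' => same
  Position 2: 'd' vs 'a' => DIFFER
  Position 3: 'a' vs 'b' => DIFFER
  Position 4: 'c' vs 'e' => DIFFER
  Position 5: 'b' vs 'c' => DIFFER
  Position 6: 'b' vs 'a' => DIFFER
Positions that differ: 6

6


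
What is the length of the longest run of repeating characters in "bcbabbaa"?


Input: "bcbabbaa"
Scanning for longest run:
  Position 1 ('c'): new char, reset run to 1
  Position 2 ('b'): new char, reset run to 1
  Position 3 ('a'): new char, reset run to 1
  Position 4 ('b'): new char, reset run to 1
  Position 5 ('b'): continues run of 'b', length=2
  Position 6 ('a'): new char, reset run to 1
  Position 7 ('a'): continues run of 'a', length=2
Longest run: 'b' with length 2

2


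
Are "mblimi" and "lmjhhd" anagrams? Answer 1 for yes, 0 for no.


Strings: "mblimi", "lmjhhd"
Sorted first:  biilmm
Sorted second: dhhjlm
Differ at position 0: 'b' vs 'd' => not anagrams

0


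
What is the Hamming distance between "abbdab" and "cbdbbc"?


Comparing "abbdab" and "cbdbbc" position by position:
  Position 0: 'a' vs 'c' => differ
  Position 1: 'b' vs 'b' => same
  Position 2: 'b' vs 'd' => differ
  Position 3: 'd' vs 'b' => differ
  Position 4: 'a' vs 'b' => differ
  Position 5: 'b' vs 'c' => differ
Total differences (Hamming distance): 5

5


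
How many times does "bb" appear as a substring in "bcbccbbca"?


Searching for "bb" in "bcbccbbca"
Scanning each position:
  Position 0: "bc" => no
  Position 1: "cb" => no
  Position 2: "bc" => no
  Position 3: "cc" => no
  Position 4: "cb" => no
  Position 5: "bb" => MATCH
  Position 6: "bc" => no
  Position 7: "ca" => no
Total occurrences: 1

1


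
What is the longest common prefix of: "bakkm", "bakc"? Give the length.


Words: bakkm, bakc
  Position 0: all 'b' => match
  Position 1: all 'a' => match
  Position 2: all 'k' => match
  Position 3: ('k', 'c') => mismatch, stop
LCP = "bak" (length 3)

3


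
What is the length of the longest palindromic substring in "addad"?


Input: "addad"
Checking substrings for palindromes:
  [0:4] "adda" (len 4) => palindrome
  [2:5] "dad" (len 3) => palindrome
  [1:3] "dd" (len 2) => palindrome
Longest palindromic substring: "adda" with length 4

4


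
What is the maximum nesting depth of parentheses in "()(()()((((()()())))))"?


Input: "()(()()((((()()())))))"
Tracking depth:
  Position 0 '(': depth becomes 1
  Position 1 ')': depth becomes 0
  Position 2 '(': depth becomes 1
  Position 3 '(': depth becomes 2
  Position 4 ')': depth becomes 1
  Position 5 '(': depth becomes 2
  Position 6 ')': depth becomes 1
  Position 7 '(': depth becomes 2
  Position 8 '(': depth becomes 3
  Position 9 '(': depth becomes 4
  Position 10 '(': depth becomes 5
  Position 11 '(': depth becomes 6
  Position 12 ')': depth becomes 5
  Position 13 '(': depth becomes 6
  Position 14 ')': depth becomes 5
  Position 15 '(': depth becomes 6
  Position 16 ')': depth becomes 5
  Position 17 ')': depth becomes 4
  Position 18 ')': depth becomes 3
  Position 19 ')': depth becomes 2
  Position 20 ')': depth becomes 1
  Position 21 ')': depth becomes 0
Maximum depth reached: 6

6


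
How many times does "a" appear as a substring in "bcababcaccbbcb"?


Searching for "a" in "bcababcaccbbcb"
Scanning each position:
  Position 0: "b" => no
  Position 1: "c" => no
  Position 2: "a" => MATCH
  Position 3: "b" => no
  Position 4: "a" => MATCH
  Position 5: "b" => no
  Position 6: "c" => no
  Position 7: "a" => MATCH
  Position 8: "c" => no
  Position 9: "c" => no
  Position 10: "b" => no
  Position 11: "b" => no
  Position 12: "c" => no
  Position 13: "b" => no
Total occurrences: 3

3


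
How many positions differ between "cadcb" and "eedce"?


Comparing "cadcb" and "eedce" position by position:
  Position 0: 'c' vs 'e' => DIFFER
  Position 1: 'a' vs 'e' => DIFFER
  Position 2: 'd' vs 'd' => same
  Position 3: 'c' vs 'c' => same
  Position 4: 'b' vs 'e' => DIFFER
Positions that differ: 3

3


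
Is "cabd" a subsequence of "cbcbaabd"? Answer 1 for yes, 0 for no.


Check if "cabd" is a subsequence of "cbcbaabd"
Greedy scan:
  Position 0 ('c'): matches sub[0] = 'c'
  Position 1 ('b'): no match needed
  Position 2 ('c'): no match needed
  Position 3 ('b'): no match needed
  Position 4 ('a'): matches sub[1] = 'a'
  Position 5 ('a'): no match needed
  Position 6 ('b'): matches sub[2] = 'b'
  Position 7 ('d'): matches sub[3] = 'd'
All 4 characters matched => is a subsequence

1


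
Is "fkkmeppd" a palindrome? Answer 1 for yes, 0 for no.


Input: fkkmeppd
Reversed: dppemkkf
  Compare pos 0 ('f') with pos 7 ('d'): MISMATCH
  Compare pos 1 ('k') with pos 6 ('p'): MISMATCH
  Compare pos 2 ('k') with pos 5 ('p'): MISMATCH
  Compare pos 3 ('m') with pos 4 ('e'): MISMATCH
Result: not a palindrome

0


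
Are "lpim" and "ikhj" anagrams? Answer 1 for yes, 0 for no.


Strings: "lpim", "ikhj"
Sorted first:  ilmp
Sorted second: hijk
Differ at position 0: 'i' vs 'h' => not anagrams

0


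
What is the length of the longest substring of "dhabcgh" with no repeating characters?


Input: "dhabcgh"
Sliding window (track last position of each char):
  Position 0 ('d'): window [0,0] length 1 -- new best
  Position 1 ('h'): window [0,1] length 2 -- new best
  Position 2 ('a'): window [0,2] length 3 -- new best
  Position 3 ('b'): window [0,3] length 4 -- new best
  Position 4 ('c'): window [0,4] length 5 -- new best
  Position 5 ('g'): window [0,5] length 6 -- new best
  Position 6 ('h'): repeat (last at 1), move window start to 2
  Position 6 ('h'): window [2,6] length 5
Longest substring with no repeats: "dhabcg" with length 6

6


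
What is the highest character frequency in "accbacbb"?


Input: accbacbb
Character counts:
  'a': 2
  'b': 3
  'c': 3
Maximum frequency: 3

3


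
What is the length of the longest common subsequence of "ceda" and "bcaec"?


LCS of "ceda" and "bcaec"
DP table:
           b    c    a    e    c
      0    0    0    0    0    0
  c   0    0    1    1    1    1
  e   0    0    1    1    2    2
  d   0    0    1    1    2    2
  a   0    0    1    2    2    2
LCS length = dp[4][5] = 2

2


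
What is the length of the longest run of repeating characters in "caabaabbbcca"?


Input: "caabaabbbcca"
Scanning for longest run:
  Position 1 ('a'): new char, reset run to 1
  Position 2 ('a'): continues run of 'a', length=2
  Position 3 ('b'): new char, reset run to 1
  Position 4 ('a'): new char, reset run to 1
  Position 5 ('a'): continues run of 'a', length=2
  Position 6 ('b'): new char, reset run to 1
  Position 7 ('b'): continues run of 'b', length=2
  Position 8 ('b'): continues run of 'b', length=3
  Position 9 ('c'): new char, reset run to 1
  Position 10 ('c'): continues run of 'c', length=2
  Position 11 ('a'): new char, reset run to 1
Longest run: 'b' with length 3

3


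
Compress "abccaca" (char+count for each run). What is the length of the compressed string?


Input: abccaca
Runs:
  'a' x 1 => "a1"
  'b' x 1 => "b1"
  'c' x 2 => "c2"
  'a' x 1 => "a1"
  'c' x 1 => "c1"
  'a' x 1 => "a1"
Compressed: "a1b1c2a1c1a1"
Compressed length: 12

12


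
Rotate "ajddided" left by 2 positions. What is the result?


Input: "ajddided", rotate left by 2
First 2 characters: "aj"
Remaining characters: "ddided"
Concatenate remaining + first: "ddided" + "aj" = "ddidedaj"

ddidedaj


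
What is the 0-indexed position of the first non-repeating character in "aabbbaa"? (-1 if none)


Input: aabbbaa
Character frequencies:
  'a': 4
  'b': 3
Scanning left to right for freq == 1:
  Position 0 ('a'): freq=4, skip
  Position 1 ('a'): freq=4, skip
  Position 2 ('b'): freq=3, skip
  Position 3 ('b'): freq=3, skip
  Position 4 ('b'): freq=3, skip
  Position 5 ('a'): freq=4, skip
  Position 6 ('a'): freq=4, skip
  No unique character found => answer = -1

-1


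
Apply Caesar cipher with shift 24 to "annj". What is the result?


Caesar cipher: shift "annj" by 24
  'a' (pos 0) + 24 = pos 24 = 'y'
  'n' (pos 13) + 24 = pos 11 = 'l'
  'n' (pos 13) + 24 = pos 11 = 'l'
  'j' (pos 9) + 24 = pos 7 = 'h'
Result: yllh

yllh


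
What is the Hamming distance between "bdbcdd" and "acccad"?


Comparing "bdbcdd" and "acccad" position by position:
  Position 0: 'b' vs 'a' => differ
  Position 1: 'd' vs 'c' => differ
  Position 2: 'b' vs 'c' => differ
  Position 3: 'c' vs 'c' => same
  Position 4: 'd' vs 'a' => differ
  Position 5: 'd' vs 'd' => same
Total differences (Hamming distance): 4

4


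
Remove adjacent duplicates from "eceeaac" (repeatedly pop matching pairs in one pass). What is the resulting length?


Input: eceeaac
Stack-based adjacent duplicate removal:
  Read 'e': push. Stack: e
  Read 'c': push. Stack: ec
  Read 'e': push. Stack: ece
  Read 'e': matches stack top 'e' => pop. Stack: ec
  Read 'a': push. Stack: eca
  Read 'a': matches stack top 'a' => pop. Stack: ec
  Read 'c': matches stack top 'c' => pop. Stack: e
Final stack: "e" (length 1)

1


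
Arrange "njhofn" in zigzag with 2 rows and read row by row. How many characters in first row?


Zigzag "njhofn" into 2 rows:
Placing characters:
  'n' => row 0
  'j' => row 1
  'h' => row 0
  'o' => row 1
  'f' => row 0
  'n' => row 1
Rows:
  Row 0: "nhf"
  Row 1: "jon"
First row length: 3

3


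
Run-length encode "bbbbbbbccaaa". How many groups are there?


Input: bbbbbbbccaaa
Scanning for consecutive runs:
  Group 1: 'b' x 7 (positions 0-6)
  Group 2: 'c' x 2 (positions 7-8)
  Group 3: 'a' x 3 (positions 9-11)
Total groups: 3

3


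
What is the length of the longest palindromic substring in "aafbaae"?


Input: "aafbaae"
Checking substrings for palindromes:
  [0:2] "aa" (len 2) => palindrome
  [4:6] "aa" (len 2) => palindrome
Longest palindromic substring: "aa" with length 2

2


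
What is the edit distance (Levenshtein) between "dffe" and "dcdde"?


Computing edit distance: "dffe" -> "dcdde"
DP table:
           d    c    d    d    e
      0    1    2    3    4    5
  d   1    0    1    2    3    4
  f   2    1    1    2    3    4
  f   3    2    2    2    3    4
  e   4    3    3    3    3    3
Edit distance = dp[4][5] = 3

3


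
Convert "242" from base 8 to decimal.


Input: "242" in base 8
Positional expansion:
  Digit '2' (value 2) x 8^2 = 128
  Digit '4' (value 4) x 8^1 = 32
  Digit '2' (value 2) x 8^0 = 2
Sum = 162

162


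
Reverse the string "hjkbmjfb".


Input: hjkbmjfb
Reading characters right to left:
  Position 7: 'b'
  Position 6: 'f'
  Position 5: 'j'
  Position 4: 'm'
  Position 3: 'b'
  Position 2: 'k'
  Position 1: 'j'
  Position 0: 'h'
Reversed: bfjmbkjh

bfjmbkjh


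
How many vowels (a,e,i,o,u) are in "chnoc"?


Input: chnoc
Checking each character:
  'c' at position 0: consonant
  'h' at position 1: consonant
  'n' at position 2: consonant
  'o' at position 3: vowel (running total: 1)
  'c' at position 4: consonant
Total vowels: 1

1


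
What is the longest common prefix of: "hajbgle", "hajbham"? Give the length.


Words: hajbgle, hajbham
  Position 0: all 'h' => match
  Position 1: all 'a' => match
  Position 2: all 'j' => match
  Position 3: all 'b' => match
  Position 4: ('g', 'h') => mismatch, stop
LCP = "hajb" (length 4)

4


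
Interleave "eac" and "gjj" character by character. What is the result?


Interleaving "eac" and "gjj":
  Position 0: 'e' from first, 'g' from second => "eg"
  Position 1: 'a' from first, 'j' from second => "aj"
  Position 2: 'c' from first, 'j' from second => "cj"
Result: egajcj

egajcj


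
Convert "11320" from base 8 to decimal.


Input: "11320" in base 8
Positional expansion:
  Digit '1' (value 1) x 8^4 = 4096
  Digit '1' (value 1) x 8^3 = 512
  Digit '3' (value 3) x 8^2 = 192
  Digit '2' (value 2) x 8^1 = 16
  Digit '0' (value 0) x 8^0 = 0
Sum = 4816

4816


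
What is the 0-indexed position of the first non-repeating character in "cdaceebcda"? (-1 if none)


Input: cdaceebcda
Character frequencies:
  'a': 2
  'b': 1
  'c': 3
  'd': 2
  'e': 2
Scanning left to right for freq == 1:
  Position 0 ('c'): freq=3, skip
  Position 1 ('d'): freq=2, skip
  Position 2 ('a'): freq=2, skip
  Position 3 ('c'): freq=3, skip
  Position 4 ('e'): freq=2, skip
  Position 5 ('e'): freq=2, skip
  Position 6 ('b'): unique! => answer = 6

6


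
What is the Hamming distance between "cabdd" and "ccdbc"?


Comparing "cabdd" and "ccdbc" position by position:
  Position 0: 'c' vs 'c' => same
  Position 1: 'a' vs 'c' => differ
  Position 2: 'b' vs 'd' => differ
  Position 3: 'd' vs 'b' => differ
  Position 4: 'd' vs 'c' => differ
Total differences (Hamming distance): 4

4


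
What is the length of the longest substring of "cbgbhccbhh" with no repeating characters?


Input: "cbgbhccbhh"
Sliding window (track last position of each char):
  Position 0 ('c'): window [0,0] length 1 -- new best
  Position 1 ('b'): window [0,1] length 2 -- new best
  Position 2 ('g'): window [0,2] length 3 -- new best
  Position 3 ('b'): repeat (last at 1), move window start to 2
  Position 3 ('b'): window [2,3] length 2
  Position 4 ('h'): window [2,4] length 3
  Position 5 ('c'): window [2,5] length 4 -- new best
  Position 6 ('c'): repeat (last at 5), move window start to 6
  Position 6 ('c'): window [6,6] length 1
  Position 7 ('b'): window [6,7] length 2
  Position 8 ('h'): window [6,8] length 3
  Position 9 ('h'): repeat (last at 8), move window start to 9
  Position 9 ('h'): window [9,9] length 1
Longest substring with no repeats: "gbhc" with length 4

4


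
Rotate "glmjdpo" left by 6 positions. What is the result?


Input: "glmjdpo", rotate left by 6
First 6 characters: "glmjdp"
Remaining characters: "o"
Concatenate remaining + first: "o" + "glmjdp" = "oglmjdp"

oglmjdp


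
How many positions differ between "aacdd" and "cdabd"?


Comparing "aacdd" and "cdabd" position by position:
  Position 0: 'a' vs 'c' => DIFFER
  Position 1: 'a' vs 'd' => DIFFER
  Position 2: 'c' vs 'a' => DIFFER
  Position 3: 'd' vs 'b' => DIFFER
  Position 4: 'd' vs 'd' => same
Positions that differ: 4

4


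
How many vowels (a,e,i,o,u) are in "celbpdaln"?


Input: celbpdaln
Checking each character:
  'c' at position 0: consonant
  'e' at position 1: vowel (running total: 1)
  'l' at position 2: consonant
  'b' at position 3: consonant
  'p' at position 4: consonant
  'd' at position 5: consonant
  'a' at position 6: vowel (running total: 2)
  'l' at position 7: consonant
  'n' at position 8: consonant
Total vowels: 2

2


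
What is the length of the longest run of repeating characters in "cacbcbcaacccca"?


Input: "cacbcbcaacccca"
Scanning for longest run:
  Position 1 ('a'): new char, reset run to 1
  Position 2 ('c'): new char, reset run to 1
  Position 3 ('b'): new char, reset run to 1
  Position 4 ('c'): new char, reset run to 1
  Position 5 ('b'): new char, reset run to 1
  Position 6 ('c'): new char, reset run to 1
  Position 7 ('a'): new char, reset run to 1
  Position 8 ('a'): continues run of 'a', length=2
  Position 9 ('c'): new char, reset run to 1
  Position 10 ('c'): continues run of 'c', length=2
  Position 11 ('c'): continues run of 'c', length=3
  Position 12 ('c'): continues run of 'c', length=4
  Position 13 ('a'): new char, reset run to 1
Longest run: 'c' with length 4

4


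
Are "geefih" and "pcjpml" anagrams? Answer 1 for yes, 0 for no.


Strings: "geefih", "pcjpml"
Sorted first:  eefghi
Sorted second: cjlmpp
Differ at position 0: 'e' vs 'c' => not anagrams

0


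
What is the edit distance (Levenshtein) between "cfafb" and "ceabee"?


Computing edit distance: "cfafb" -> "ceabee"
DP table:
           c    e    a    b    e    e
      0    1    2    3    4    5    6
  c   1    0    1    2    3    4    5
  f   2    1    1    2    3    4    5
  a   3    2    2    1    2    3    4
  f   4    3    3    2    2    3    4
  b   5    4    4    3    2    3    4
Edit distance = dp[5][6] = 4

4


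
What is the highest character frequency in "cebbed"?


Input: cebbed
Character counts:
  'b': 2
  'c': 1
  'd': 1
  'e': 2
Maximum frequency: 2

2


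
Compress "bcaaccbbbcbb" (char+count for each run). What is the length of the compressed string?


Input: bcaaccbbbcbb
Runs:
  'b' x 1 => "b1"
  'c' x 1 => "c1"
  'a' x 2 => "a2"
  'c' x 2 => "c2"
  'b' x 3 => "b3"
  'c' x 1 => "c1"
  'b' x 2 => "b2"
Compressed: "b1c1a2c2b3c1b2"
Compressed length: 14

14


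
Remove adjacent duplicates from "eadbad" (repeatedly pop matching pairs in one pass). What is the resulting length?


Input: eadbad
Stack-based adjacent duplicate removal:
  Read 'e': push. Stack: e
  Read 'a': push. Stack: ea
  Read 'd': push. Stack: ead
  Read 'b': push. Stack: eadb
  Read 'a': push. Stack: eadba
  Read 'd': push. Stack: eadbad
Final stack: "eadbad" (length 6)

6


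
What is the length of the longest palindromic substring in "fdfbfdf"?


Input: "fdfbfdf"
Checking substrings for palindromes:
  [0:7] "fdfbfdf" (len 7) => palindrome
  [1:6] "dfbfd" (len 5) => palindrome
  [0:3] "fdf" (len 3) => palindrome
  [2:5] "fbf" (len 3) => palindrome
  [4:7] "fdf" (len 3) => palindrome
Longest palindromic substring: "fdfbfdf" with length 7

7


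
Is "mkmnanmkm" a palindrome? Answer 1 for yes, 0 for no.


Input: mkmnanmkm
Reversed: mkmnanmkm
  Compare pos 0 ('m') with pos 8 ('m'): match
  Compare pos 1 ('k') with pos 7 ('k'): match
  Compare pos 2 ('m') with pos 6 ('m'): match
  Compare pos 3 ('n') with pos 5 ('n'): match
Result: palindrome

1


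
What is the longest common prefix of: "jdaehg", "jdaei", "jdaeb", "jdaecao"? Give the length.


Words: jdaehg, jdaei, jdaeb, jdaecao
  Position 0: all 'j' => match
  Position 1: all 'd' => match
  Position 2: all 'a' => match
  Position 3: all 'e' => match
  Position 4: ('h', 'i', 'b', 'c') => mismatch, stop
LCP = "jdae" (length 4)

4


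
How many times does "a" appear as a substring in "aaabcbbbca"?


Searching for "a" in "aaabcbbbca"
Scanning each position:
  Position 0: "a" => MATCH
  Position 1: "a" => MATCH
  Position 2: "a" => MATCH
  Position 3: "b" => no
  Position 4: "c" => no
  Position 5: "b" => no
  Position 6: "b" => no
  Position 7: "b" => no
  Position 8: "c" => no
  Position 9: "a" => MATCH
Total occurrences: 4

4


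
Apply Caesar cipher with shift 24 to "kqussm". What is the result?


Caesar cipher: shift "kqussm" by 24
  'k' (pos 10) + 24 = pos 8 = 'i'
  'q' (pos 16) + 24 = pos 14 = 'o'
  'u' (pos 20) + 24 = pos 18 = 's'
  's' (pos 18) + 24 = pos 16 = 'q'
  's' (pos 18) + 24 = pos 16 = 'q'
  'm' (pos 12) + 24 = pos 10 = 'k'
Result: iosqqk

iosqqk


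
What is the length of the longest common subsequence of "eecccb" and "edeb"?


LCS of "eecccb" and "edeb"
DP table:
           e    d    e    b
      0    0    0    0    0
  e   0    1    1    1    1
  e   0    1    1    2    2
  c   0    1    1    2    2
  c   0    1    1    2    2
  c   0    1    1    2    2
  b   0    1    1    2    3
LCS length = dp[6][4] = 3

3


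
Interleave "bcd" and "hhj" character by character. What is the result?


Interleaving "bcd" and "hhj":
  Position 0: 'b' from first, 'h' from second => "bh"
  Position 1: 'c' from first, 'h' from second => "ch"
  Position 2: 'd' from first, 'j' from second => "dj"
Result: bhchdj

bhchdj


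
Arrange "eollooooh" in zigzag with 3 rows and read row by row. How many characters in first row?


Zigzag "eollooooh" into 3 rows:
Placing characters:
  'e' => row 0
  'o' => row 1
  'l' => row 2
  'l' => row 1
  'o' => row 0
  'o' => row 1
  'o' => row 2
  'o' => row 1
  'h' => row 0
Rows:
  Row 0: "eoh"
  Row 1: "oloo"
  Row 2: "lo"
First row length: 3

3


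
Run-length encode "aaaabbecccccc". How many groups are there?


Input: aaaabbecccccc
Scanning for consecutive runs:
  Group 1: 'a' x 4 (positions 0-3)
  Group 2: 'b' x 2 (positions 4-5)
  Group 3: 'e' x 1 (positions 6-6)
  Group 4: 'c' x 6 (positions 7-12)
Total groups: 4

4


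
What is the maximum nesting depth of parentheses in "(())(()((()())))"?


Input: "(())(()((()())))"
Tracking depth:
  Position 0 '(': depth becomes 1
  Position 1 '(': depth becomes 2
  Position 2 ')': depth becomes 1
  Position 3 ')': depth becomes 0
  Position 4 '(': depth becomes 1
  Position 5 '(': depth becomes 2
  Position 6 ')': depth becomes 1
  Position 7 '(': depth becomes 2
  Position 8 '(': depth becomes 3
  Position 9 '(': depth becomes 4
  Position 10 ')': depth becomes 3
  Position 11 '(': depth becomes 4
  Position 12 ')': depth becomes 3
  Position 13 ')': depth becomes 2
  Position 14 ')': depth becomes 1
  Position 15 ')': depth becomes 0
Maximum depth reached: 4

4


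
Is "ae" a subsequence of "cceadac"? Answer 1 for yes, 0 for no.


Check if "ae" is a subsequence of "cceadac"
Greedy scan:
  Position 0 ('c'): no match needed
  Position 1 ('c'): no match needed
  Position 2 ('e'): no match needed
  Position 3 ('a'): matches sub[0] = 'a'
  Position 4 ('d'): no match needed
  Position 5 ('a'): no match needed
  Position 6 ('c'): no match needed
Only matched 1/2 characters => not a subsequence

0


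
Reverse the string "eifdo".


Input: eifdo
Reading characters right to left:
  Position 4: 'o'
  Position 3: 'd'
  Position 2: 'f'
  Position 1: 'i'
  Position 0: 'e'
Reversed: odfie

odfie


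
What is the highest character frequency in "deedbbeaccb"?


Input: deedbbeaccb
Character counts:
  'a': 1
  'b': 3
  'c': 2
  'd': 2
  'e': 3
Maximum frequency: 3

3


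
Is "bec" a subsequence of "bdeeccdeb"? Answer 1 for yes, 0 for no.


Check if "bec" is a subsequence of "bdeeccdeb"
Greedy scan:
  Position 0 ('b'): matches sub[0] = 'b'
  Position 1 ('d'): no match needed
  Position 2 ('e'): matches sub[1] = 'e'
  Position 3 ('e'): no match needed
  Position 4 ('c'): matches sub[2] = 'c'
  Position 5 ('c'): no match needed
  Position 6 ('d'): no match needed
  Position 7 ('e'): no match needed
  Position 8 ('b'): no match needed
All 3 characters matched => is a subsequence

1


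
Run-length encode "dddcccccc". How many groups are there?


Input: dddcccccc
Scanning for consecutive runs:
  Group 1: 'd' x 3 (positions 0-2)
  Group 2: 'c' x 6 (positions 3-8)
Total groups: 2

2


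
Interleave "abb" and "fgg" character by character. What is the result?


Interleaving "abb" and "fgg":
  Position 0: 'a' from first, 'f' from second => "af"
  Position 1: 'b' from first, 'g' from second => "bg"
  Position 2: 'b' from first, 'g' from second => "bg"
Result: afbgbg

afbgbg


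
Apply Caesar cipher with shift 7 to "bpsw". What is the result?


Caesar cipher: shift "bpsw" by 7
  'b' (pos 1) + 7 = pos 8 = 'i'
  'p' (pos 15) + 7 = pos 22 = 'w'
  's' (pos 18) + 7 = pos 25 = 'z'
  'w' (pos 22) + 7 = pos 3 = 'd'
Result: iwzd

iwzd


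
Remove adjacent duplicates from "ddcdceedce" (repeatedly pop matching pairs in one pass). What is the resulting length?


Input: ddcdceedce
Stack-based adjacent duplicate removal:
  Read 'd': push. Stack: d
  Read 'd': matches stack top 'd' => pop. Stack: (empty)
  Read 'c': push. Stack: c
  Read 'd': push. Stack: cd
  Read 'c': push. Stack: cdc
  Read 'e': push. Stack: cdce
  Read 'e': matches stack top 'e' => pop. Stack: cdc
  Read 'd': push. Stack: cdcd
  Read 'c': push. Stack: cdcdc
  Read 'e': push. Stack: cdcdce
Final stack: "cdcdce" (length 6)

6


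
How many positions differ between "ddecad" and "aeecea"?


Comparing "ddecad" and "aeecea" position by position:
  Position 0: 'd' vs 'a' => DIFFER
  Position 1: 'd' vs 'e' => DIFFER
  Position 2: 'e' vs 'e' => same
  Position 3: 'c' vs 'c' => same
  Position 4: 'a' vs 'e' => DIFFER
  Position 5: 'd' vs 'a' => DIFFER
Positions that differ: 4

4


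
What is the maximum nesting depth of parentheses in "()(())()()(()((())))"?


Input: "()(())()()(()((())))"
Tracking depth:
  Position 0 '(': depth becomes 1
  Position 1 ')': depth becomes 0
  Position 2 '(': depth becomes 1
  Position 3 '(': depth becomes 2
  Position 4 ')': depth becomes 1
  Position 5 ')': depth becomes 0
  Position 6 '(': depth becomes 1
  Position 7 ')': depth becomes 0
  Position 8 '(': depth becomes 1
  Position 9 ')': depth becomes 0
  Position 10 '(': depth becomes 1
  Position 11 '(': depth becomes 2
  Position 12 ')': depth becomes 1
  Position 13 '(': depth becomes 2
  Position 14 '(': depth becomes 3
  Position 15 '(': depth becomes 4
  Position 16 ')': depth becomes 3
  Position 17 ')': depth becomes 2
  Position 18 ')': depth becomes 1
  Position 19 ')': depth becomes 0
Maximum depth reached: 4

4


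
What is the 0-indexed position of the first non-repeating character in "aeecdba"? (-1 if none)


Input: aeecdba
Character frequencies:
  'a': 2
  'b': 1
  'c': 1
  'd': 1
  'e': 2
Scanning left to right for freq == 1:
  Position 0 ('a'): freq=2, skip
  Position 1 ('e'): freq=2, skip
  Position 2 ('e'): freq=2, skip
  Position 3 ('c'): unique! => answer = 3

3


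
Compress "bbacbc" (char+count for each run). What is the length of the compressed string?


Input: bbacbc
Runs:
  'b' x 2 => "b2"
  'a' x 1 => "a1"
  'c' x 1 => "c1"
  'b' x 1 => "b1"
  'c' x 1 => "c1"
Compressed: "b2a1c1b1c1"
Compressed length: 10

10


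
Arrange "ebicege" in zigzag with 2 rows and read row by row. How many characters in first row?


Zigzag "ebicege" into 2 rows:
Placing characters:
  'e' => row 0
  'b' => row 1
  'i' => row 0
  'c' => row 1
  'e' => row 0
  'g' => row 1
  'e' => row 0
Rows:
  Row 0: "eiee"
  Row 1: "bcg"
First row length: 4

4


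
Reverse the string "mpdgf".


Input: mpdgf
Reading characters right to left:
  Position 4: 'f'
  Position 3: 'g'
  Position 2: 'd'
  Position 1: 'p'
  Position 0: 'm'
Reversed: fgdpm

fgdpm


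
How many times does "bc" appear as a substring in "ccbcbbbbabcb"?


Searching for "bc" in "ccbcbbbbabcb"
Scanning each position:
  Position 0: "cc" => no
  Position 1: "cb" => no
  Position 2: "bc" => MATCH
  Position 3: "cb" => no
  Position 4: "bb" => no
  Position 5: "bb" => no
  Position 6: "bb" => no
  Position 7: "ba" => no
  Position 8: "ab" => no
  Position 9: "bc" => MATCH
  Position 10: "cb" => no
Total occurrences: 2

2


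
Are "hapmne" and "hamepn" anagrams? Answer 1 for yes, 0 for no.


Strings: "hapmne", "hamepn"
Sorted first:  aehmnp
Sorted second: aehmnp
Sorted forms match => anagrams

1


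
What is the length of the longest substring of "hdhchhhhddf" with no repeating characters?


Input: "hdhchhhhddf"
Sliding window (track last position of each char):
  Position 0 ('h'): window [0,0] length 1 -- new best
  Position 1 ('d'): window [0,1] length 2 -- new best
  Position 2 ('h'): repeat (last at 0), move window start to 1
  Position 2 ('h'): window [1,2] length 2
  Position 3 ('c'): window [1,3] length 3 -- new best
  Position 4 ('h'): repeat (last at 2), move window start to 3
  Position 4 ('h'): window [3,4] length 2
  Position 5 ('h'): repeat (last at 4), move window start to 5
  Position 5 ('h'): window [5,5] length 1
  Position 6 ('h'): repeat (last at 5), move window start to 6
  Position 6 ('h'): window [6,6] length 1
  Position 7 ('h'): repeat (last at 6), move window start to 7
  Position 7 ('h'): window [7,7] length 1
  Position 8 ('d'): window [7,8] length 2
  Position 9 ('d'): repeat (last at 8), move window start to 9
  Position 9 ('d'): window [9,9] length 1
  Position 10 ('f'): window [9,10] length 2
Longest substring with no repeats: "dhc" with length 3

3


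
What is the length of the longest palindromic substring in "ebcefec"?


Input: "ebcefec"
Checking substrings for palindromes:
  [2:7] "cefec" (len 5) => palindrome
  [3:6] "efe" (len 3) => palindrome
Longest palindromic substring: "cefec" with length 5

5


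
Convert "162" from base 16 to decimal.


Input: "162" in base 16
Positional expansion:
  Digit '1' (value 1) x 16^2 = 256
  Digit '6' (value 6) x 16^1 = 96
  Digit '2' (value 2) x 16^0 = 2
Sum = 354

354


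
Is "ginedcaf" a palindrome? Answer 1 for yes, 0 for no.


Input: ginedcaf
Reversed: facdenig
  Compare pos 0 ('g') with pos 7 ('f'): MISMATCH
  Compare pos 1 ('i') with pos 6 ('a'): MISMATCH
  Compare pos 2 ('n') with pos 5 ('c'): MISMATCH
  Compare pos 3 ('e') with pos 4 ('d'): MISMATCH
Result: not a palindrome

0


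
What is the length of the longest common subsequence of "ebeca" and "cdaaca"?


LCS of "ebeca" and "cdaaca"
DP table:
           c    d    a    a    c    a
      0    0    0    0    0    0    0
  e   0    0    0    0    0    0    0
  b   0    0    0    0    0    0    0
  e   0    0    0    0    0    0    0
  c   0    1    1    1    1    1    1
  a   0    1    1    2    2    2    2
LCS length = dp[5][6] = 2

2


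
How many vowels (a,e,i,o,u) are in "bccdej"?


Input: bccdej
Checking each character:
  'b' at position 0: consonant
  'c' at position 1: consonant
  'c' at position 2: consonant
  'd' at position 3: consonant
  'e' at position 4: vowel (running total: 1)
  'j' at position 5: consonant
Total vowels: 1

1


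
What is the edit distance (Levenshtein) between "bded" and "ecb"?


Computing edit distance: "bded" -> "ecb"
DP table:
           e    c    b
      0    1    2    3
  b   1    1    2    2
  d   2    2    2    3
  e   3    2    3    3
  d   4    3    3    4
Edit distance = dp[4][3] = 4

4


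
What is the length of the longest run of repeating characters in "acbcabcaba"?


Input: "acbcabcaba"
Scanning for longest run:
  Position 1 ('c'): new char, reset run to 1
  Position 2 ('b'): new char, reset run to 1
  Position 3 ('c'): new char, reset run to 1
  Position 4 ('a'): new char, reset run to 1
  Position 5 ('b'): new char, reset run to 1
  Position 6 ('c'): new char, reset run to 1
  Position 7 ('a'): new char, reset run to 1
  Position 8 ('b'): new char, reset run to 1
  Position 9 ('a'): new char, reset run to 1
Longest run: 'a' with length 1

1


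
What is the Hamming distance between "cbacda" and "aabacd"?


Comparing "cbacda" and "aabacd" position by position:
  Position 0: 'c' vs 'a' => differ
  Position 1: 'b' vs 'a' => differ
  Position 2: 'a' vs 'b' => differ
  Position 3: 'c' vs 'a' => differ
  Position 4: 'd' vs 'c' => differ
  Position 5: 'a' vs 'd' => differ
Total differences (Hamming distance): 6

6


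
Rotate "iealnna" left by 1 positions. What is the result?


Input: "iealnna", rotate left by 1
First 1 characters: "i"
Remaining characters: "ealnna"
Concatenate remaining + first: "ealnna" + "i" = "ealnnai"

ealnnai


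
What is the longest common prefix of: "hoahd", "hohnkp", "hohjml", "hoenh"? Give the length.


Words: hoahd, hohnkp, hohjml, hoenh
  Position 0: all 'h' => match
  Position 1: all 'o' => match
  Position 2: ('a', 'h', 'h', 'e') => mismatch, stop
LCP = "ho" (length 2)

2


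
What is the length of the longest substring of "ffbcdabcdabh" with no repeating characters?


Input: "ffbcdabcdabh"
Sliding window (track last position of each char):
  Position 0 ('f'): window [0,0] length 1 -- new best
  Position 1 ('f'): repeat (last at 0), move window start to 1
  Position 1 ('f'): window [1,1] length 1
  Position 2 ('b'): window [1,2] length 2 -- new best
  Position 3 ('c'): window [1,3] length 3 -- new best
  Position 4 ('d'): window [1,4] length 4 -- new best
  Position 5 ('a'): window [1,5] length 5 -- new best
  Position 6 ('b'): repeat (last at 2), move window start to 3
  Position 6 ('b'): window [3,6] length 4
  Position 7 ('c'): repeat (last at 3), move window start to 4
  Position 7 ('c'): window [4,7] length 4
  Position 8 ('d'): repeat (last at 4), move window start to 5
  Position 8 ('d'): window [5,8] length 4
  Position 9 ('a'): repeat (last at 5), move window start to 6
  Position 9 ('a'): window [6,9] length 4
  Position 10 ('b'): repeat (last at 6), move window start to 7
  Position 10 ('b'): window [7,10] length 4
  Position 11 ('h'): window [7,11] length 5
Longest substring with no repeats: "fbcda" with length 5

5


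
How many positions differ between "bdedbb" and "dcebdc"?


Comparing "bdedbb" and "dcebdc" position by position:
  Position 0: 'b' vs 'd' => DIFFER
  Position 1: 'd' vs 'c' => DIFFER
  Position 2: 'e' vs 'e' => same
  Position 3: 'd' vs 'b' => DIFFER
  Position 4: 'b' vs 'd' => DIFFER
  Position 5: 'b' vs 'c' => DIFFER
Positions that differ: 5

5


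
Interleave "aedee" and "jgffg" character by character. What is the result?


Interleaving "aedee" and "jgffg":
  Position 0: 'a' from first, 'j' from second => "aj"
  Position 1: 'e' from first, 'g' from second => "eg"
  Position 2: 'd' from first, 'f' from second => "df"
  Position 3: 'e' from first, 'f' from second => "ef"
  Position 4: 'e' from first, 'g' from second => "eg"
Result: ajegdfefeg

ajegdfefeg


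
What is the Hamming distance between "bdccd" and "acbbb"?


Comparing "bdccd" and "acbbb" position by position:
  Position 0: 'b' vs 'a' => differ
  Position 1: 'd' vs 'c' => differ
  Position 2: 'c' vs 'b' => differ
  Position 3: 'c' vs 'b' => differ
  Position 4: 'd' vs 'b' => differ
Total differences (Hamming distance): 5

5


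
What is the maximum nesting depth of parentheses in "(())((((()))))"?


Input: "(())((((()))))"
Tracking depth:
  Position 0 '(': depth becomes 1
  Position 1 '(': depth becomes 2
  Position 2 ')': depth becomes 1
  Position 3 ')': depth becomes 0
  Position 4 '(': depth becomes 1
  Position 5 '(': depth becomes 2
  Position 6 '(': depth becomes 3
  Position 7 '(': depth becomes 4
  Position 8 '(': depth becomes 5
  Position 9 ')': depth becomes 4
  Position 10 ')': depth becomes 3
  Position 11 ')': depth becomes 2
  Position 12 ')': depth becomes 1
  Position 13 ')': depth becomes 0
Maximum depth reached: 5

5


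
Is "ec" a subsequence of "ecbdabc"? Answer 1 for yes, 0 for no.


Check if "ec" is a subsequence of "ecbdabc"
Greedy scan:
  Position 0 ('e'): matches sub[0] = 'e'
  Position 1 ('c'): matches sub[1] = 'c'
  Position 2 ('b'): no match needed
  Position 3 ('d'): no match needed
  Position 4 ('a'): no match needed
  Position 5 ('b'): no match needed
  Position 6 ('c'): no match needed
All 2 characters matched => is a subsequence

1


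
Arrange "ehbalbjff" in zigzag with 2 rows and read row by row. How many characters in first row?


Zigzag "ehbalbjff" into 2 rows:
Placing characters:
  'e' => row 0
  'h' => row 1
  'b' => row 0
  'a' => row 1
  'l' => row 0
  'b' => row 1
  'j' => row 0
  'f' => row 1
  'f' => row 0
Rows:
  Row 0: "ebljf"
  Row 1: "habf"
First row length: 5

5


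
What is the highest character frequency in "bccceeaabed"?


Input: bccceeaabed
Character counts:
  'a': 2
  'b': 2
  'c': 3
  'd': 1
  'e': 3
Maximum frequency: 3

3


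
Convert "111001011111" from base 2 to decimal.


Input: "111001011111" in base 2
Positional expansion:
  Digit '1' (value 1) x 2^11 = 2048
  Digit '1' (value 1) x 2^10 = 1024
  Digit '1' (value 1) x 2^9 = 512
  Digit '0' (value 0) x 2^8 = 0
  Digit '0' (value 0) x 2^7 = 0
  Digit '1' (value 1) x 2^6 = 64
  Digit '0' (value 0) x 2^5 = 0
  Digit '1' (value 1) x 2^4 = 16
  Digit '1' (value 1) x 2^3 = 8
  Digit '1' (value 1) x 2^2 = 4
  Digit '1' (value 1) x 2^1 = 2
  Digit '1' (value 1) x 2^0 = 1
Sum = 3679

3679


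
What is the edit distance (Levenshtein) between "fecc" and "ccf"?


Computing edit distance: "fecc" -> "ccf"
DP table:
           c    c    f
      0    1    2    3
  f   1    1    2    2
  e   2    2    2    3
  c   3    2    2    3
  c   4    3    2    3
Edit distance = dp[4][3] = 3

3


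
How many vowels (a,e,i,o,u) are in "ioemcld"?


Input: ioemcld
Checking each character:
  'i' at position 0: vowel (running total: 1)
  'o' at position 1: vowel (running total: 2)
  'e' at position 2: vowel (running total: 3)
  'm' at position 3: consonant
  'c' at position 4: consonant
  'l' at position 5: consonant
  'd' at position 6: consonant
Total vowels: 3

3


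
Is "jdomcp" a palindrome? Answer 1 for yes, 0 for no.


Input: jdomcp
Reversed: pcmodj
  Compare pos 0 ('j') with pos 5 ('p'): MISMATCH
  Compare pos 1 ('d') with pos 4 ('c'): MISMATCH
  Compare pos 2 ('o') with pos 3 ('m'): MISMATCH
Result: not a palindrome

0


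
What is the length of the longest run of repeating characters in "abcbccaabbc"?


Input: "abcbccaabbc"
Scanning for longest run:
  Position 1 ('b'): new char, reset run to 1
  Position 2 ('c'): new char, reset run to 1
  Position 3 ('b'): new char, reset run to 1
  Position 4 ('c'): new char, reset run to 1
  Position 5 ('c'): continues run of 'c', length=2
  Position 6 ('a'): new char, reset run to 1
  Position 7 ('a'): continues run of 'a', length=2
  Position 8 ('b'): new char, reset run to 1
  Position 9 ('b'): continues run of 'b', length=2
  Position 10 ('c'): new char, reset run to 1
Longest run: 'c' with length 2

2


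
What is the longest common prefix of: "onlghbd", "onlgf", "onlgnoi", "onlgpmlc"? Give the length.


Words: onlghbd, onlgf, onlgnoi, onlgpmlc
  Position 0: all 'o' => match
  Position 1: all 'n' => match
  Position 2: all 'l' => match
  Position 3: all 'g' => match
  Position 4: ('h', 'f', 'n', 'p') => mismatch, stop
LCP = "onlg" (length 4)

4


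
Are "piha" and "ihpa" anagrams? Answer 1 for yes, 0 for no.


Strings: "piha", "ihpa"
Sorted first:  ahip
Sorted second: ahip
Sorted forms match => anagrams

1


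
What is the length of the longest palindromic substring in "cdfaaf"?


Input: "cdfaaf"
Checking substrings for palindromes:
  [2:6] "faaf" (len 4) => palindrome
  [3:5] "aa" (len 2) => palindrome
Longest palindromic substring: "faaf" with length 4

4


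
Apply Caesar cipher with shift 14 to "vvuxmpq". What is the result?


Caesar cipher: shift "vvuxmpq" by 14
  'v' (pos 21) + 14 = pos 9 = 'j'
  'v' (pos 21) + 14 = pos 9 = 'j'
  'u' (pos 20) + 14 = pos 8 = 'i'
  'x' (pos 23) + 14 = pos 11 = 'l'
  'm' (pos 12) + 14 = pos 0 = 'a'
  'p' (pos 15) + 14 = pos 3 = 'd'
  'q' (pos 16) + 14 = pos 4 = 'e'
Result: jjilade

jjilade


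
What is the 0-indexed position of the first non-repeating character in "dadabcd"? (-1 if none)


Input: dadabcd
Character frequencies:
  'a': 2
  'b': 1
  'c': 1
  'd': 3
Scanning left to right for freq == 1:
  Position 0 ('d'): freq=3, skip
  Position 1 ('a'): freq=2, skip
  Position 2 ('d'): freq=3, skip
  Position 3 ('a'): freq=2, skip
  Position 4 ('b'): unique! => answer = 4

4
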